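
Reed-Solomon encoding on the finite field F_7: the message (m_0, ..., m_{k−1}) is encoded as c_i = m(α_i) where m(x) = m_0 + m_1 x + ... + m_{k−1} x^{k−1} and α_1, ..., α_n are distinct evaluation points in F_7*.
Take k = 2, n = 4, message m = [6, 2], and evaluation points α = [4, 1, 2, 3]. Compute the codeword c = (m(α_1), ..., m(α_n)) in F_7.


c = [0, 1, 3, 5]

Message polynomial: m(x) = 6 + 2·x (mod 7).
For each evaluation point α_i, compute m(α_i) mod 7:
  α_1 = 4: Horner steps 2 → 0, so m(4) = 0.
  α_2 = 1: Horner steps 2 → 1, so m(1) = 1.
  α_3 = 2: Horner steps 2 → 3, so m(2) = 3.
  α_4 = 3: Horner steps 2 → 5, so m(3) = 5.
Codeword c = [0, 1, 3, 5] ∈ F_7^4.


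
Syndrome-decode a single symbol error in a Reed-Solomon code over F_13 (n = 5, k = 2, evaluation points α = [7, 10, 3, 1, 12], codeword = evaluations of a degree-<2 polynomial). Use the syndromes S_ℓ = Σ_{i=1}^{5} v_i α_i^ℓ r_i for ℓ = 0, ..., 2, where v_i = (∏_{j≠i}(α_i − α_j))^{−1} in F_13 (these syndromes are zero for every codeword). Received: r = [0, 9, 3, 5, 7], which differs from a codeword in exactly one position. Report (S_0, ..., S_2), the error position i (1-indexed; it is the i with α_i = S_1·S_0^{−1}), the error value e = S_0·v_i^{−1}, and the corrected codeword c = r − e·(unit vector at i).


S = (3, 8, 4), error at position 1, error magnitude e = 1, c = [12, 9, 3, 5, 7].

Step 1: column multipliers v_i = (∏_{j≠i}(α_i − α_j))^{−1} mod 13.
  i = 1 (α = 7): (7−10)(7−3)(7−1)(7−12) = (−3)·4·6·(−5) = 360 ≡ 9, so v_1 = 9^{−1} = 3 (mod 13).
  i = 2 (α = 10): (10−7)(10−3)(10−1)(10−12) = 3·7·9·(−2) = −378 ≡ 12, so v_2 = 12^{−1} = 12 (mod 13).
  i = 3 (α = 3): (3−7)(3−10)(3−1)(3−12) = (−4)·(−7)·2·(−9) = −504 ≡ 3, so v_3 = 3^{−1} = 9 (mod 13).
  i = 4 (α = 1): (1−7)(1−10)(1−3)(1−12) = (−6)·(−9)·(−2)·(−11) = 1188 ≡ 5, so v_4 = 5^{−1} = 8 (mod 13).
  i = 5 (α = 12): (12−7)(12−10)(12−3)(12−1) = 5·2·9·11 = 990 ≡ 2, so v_5 = 2^{−1} = 7 (mod 13).
  v = [3, 12, 9, 8, 7].
Step 2: syndromes of r = [0, 9, 3, 5, 7] (all sums mod 13).
  S_0 = Σ v_i r_i = 3·0 + 12·9 + 9·3 + 8·5 + 7·7 = 224 ≡ 3.
  S_1 = Σ v_i α_i r_i = 3·7·0 + 12·10·9 + 9·3·3 + 8·1·5 + 7·12·7 = 1789 ≡ 8.
  α_i^2 mod 13 = [10, 9, 9, 1, 1].
  S_2 = Σ v_i α_i^2 r_i = 3·10·0 + 12·9·9 + 9·9·3 + 8·1·5 + 7·1·7 = 1304 ≡ 4.
  S = (3, 8, 4) ≠ 0, so r is not a codeword (an error is present).
Step 3: locate the error. For a single error e at position i, S_ℓ = v_i·e·α_i^ℓ, so α_err = S_1/S_0.
  S_0^{−1} = 3^{−1} = 9 (mod 13), so α_err = 8·9 = 72 ≡ 7 = α_1. Error position i = 1.
  Consistency check: S_2/S_1 = 4·5 = 20 ≡ 7 = α_err ✓ (single-error assumption holds).
Step 4: error magnitude e = S_0/v_1 = S_0·∏_{j≠1}(α_1 − α_j) = 3·9 = 27 ≡ 1 (mod 13).
Step 5: correct position 1: c_1 = r_1 − e = 0 − 1 ≡ 12 (mod 13). Hence c = [12, 9, 3, 5, 7].
  Check: interpolating c through the α_i gives m(x) = 6 + 12·x (degree < 2) with m(α_i) = c_i for every i, so c is indeed a codeword.


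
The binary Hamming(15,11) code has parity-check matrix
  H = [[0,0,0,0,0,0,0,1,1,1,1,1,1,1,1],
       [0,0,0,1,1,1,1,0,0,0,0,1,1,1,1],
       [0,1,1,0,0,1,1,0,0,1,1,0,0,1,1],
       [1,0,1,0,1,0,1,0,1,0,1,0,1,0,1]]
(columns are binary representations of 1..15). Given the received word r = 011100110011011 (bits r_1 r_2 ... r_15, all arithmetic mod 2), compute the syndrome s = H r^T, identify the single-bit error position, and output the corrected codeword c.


s = (1, 1, 0, 0)^T, error position = 12, corrected codeword c = 011100110010011

Compute s = H r^T mod 2 one row at a time:
  s_1 = 1 + 0 + 0 + 1 + 1 + 0 + 1 + 1 = 5 ≡ 1 (mod 2).
  s_2 = 1 + 0 + 0 + 1 + 1 + 0 + 1 + 1 = 5 ≡ 1 (mod 2).
  s_3 = 1 + 1 + 0 + 1 + 0 + 1 + 1 + 1 = 6 ≡ 0 (mod 2).
  s_4 = 0 + 1 + 0 + 1 + 0 + 1 + 0 + 1 = 4 ≡ 0 (mod 2).
s = (1, 1, 0, 0)^T — this equals column 12 of H (binary 1100), so error is at position 12.
Correct: flip bit 12 of r = 011100110011011 to get c = 011100110010011.


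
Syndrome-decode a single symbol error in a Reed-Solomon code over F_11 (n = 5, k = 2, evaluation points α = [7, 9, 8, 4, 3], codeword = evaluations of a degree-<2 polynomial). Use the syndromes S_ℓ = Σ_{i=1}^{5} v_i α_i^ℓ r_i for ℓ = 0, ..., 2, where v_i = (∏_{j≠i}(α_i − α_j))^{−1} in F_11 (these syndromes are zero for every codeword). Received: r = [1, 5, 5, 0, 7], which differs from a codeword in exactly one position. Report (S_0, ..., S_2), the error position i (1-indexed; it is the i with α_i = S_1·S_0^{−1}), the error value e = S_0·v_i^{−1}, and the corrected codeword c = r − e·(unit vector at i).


S = (8, 6, 10), error at position 2, error magnitude e = 7, c = [1, 9, 5, 0, 7].

Step 1: column multipliers v_i = (∏_{j≠i}(α_i − α_j))^{−1} mod 11.
  i = 1 (α = 7): (7−9)(7−8)(7−4)(7−3) = (−2)·(−1)·3·4 = 24 ≡ 2, so v_1 = 2^{−1} = 6 (mod 11).
  i = 2 (α = 9): (9−7)(9−8)(9−4)(9−3) = 2·1·5·6 = 60 ≡ 5, so v_2 = 5^{−1} = 9 (mod 11).
  i = 3 (α = 8): (8−7)(8−9)(8−4)(8−3) = 1·(−1)·4·5 = −20 ≡ 2, so v_3 = 2^{−1} = 6 (mod 11).
  i = 4 (α = 4): (4−7)(4−9)(4−8)(4−3) = (−3)·(−5)·(−4)·1 = −60 ≡ 6, so v_4 = 6^{−1} = 2 (mod 11).
  i = 5 (α = 3): (3−7)(3−9)(3−8)(3−4) = (−4)·(−6)·(−5)·(−1) = 120 ≡ 10, so v_5 = 10^{−1} = 10 (mod 11).
  v = [6, 9, 6, 2, 10].
Step 2: syndromes of r = [1, 5, 5, 0, 7] (all sums mod 11).
  S_0 = Σ v_i r_i = 6·1 + 9·5 + 6·5 + 2·0 + 10·7 = 151 ≡ 8.
  S_1 = Σ v_i α_i r_i = 6·7·1 + 9·9·5 + 6·8·5 + 2·4·0 + 10·3·7 = 897 ≡ 6.
  α_i^2 mod 11 = [5, 4, 9, 5, 9].
  S_2 = Σ v_i α_i^2 r_i = 6·5·1 + 9·4·5 + 6·9·5 + 2·5·0 + 10·9·7 = 1110 ≡ 10.
  S = (8, 6, 10) ≠ 0, so r is not a codeword (an error is present).
Step 3: locate the error. For a single error e at position i, S_ℓ = v_i·e·α_i^ℓ, so α_err = S_1/S_0.
  S_0^{−1} = 8^{−1} = 7 (mod 11), so α_err = 6·7 = 42 ≡ 9 = α_2. Error position i = 2.
  Consistency check: S_2/S_1 = 10·2 = 20 ≡ 9 = α_err ✓ (single-error assumption holds).
Step 4: error magnitude e = S_0/v_2 = S_0·∏_{j≠2}(α_2 − α_j) = 8·5 = 40 ≡ 7 (mod 11).
Step 5: correct position 2: c_2 = r_2 − e = 5 − 7 ≡ 9 (mod 11). Hence c = [1, 9, 5, 0, 7].
  Check: interpolating c through the α_i gives m(x) = 6 + 4·x (degree < 2) with m(α_i) = c_i for every i, so c is indeed a codeword.


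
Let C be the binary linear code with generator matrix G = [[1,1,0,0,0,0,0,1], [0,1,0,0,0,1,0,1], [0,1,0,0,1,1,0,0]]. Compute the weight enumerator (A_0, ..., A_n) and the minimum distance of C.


Weight distribution: A_0 = 1, A_2 = 2, A_3 = 4, A_4 = 1. Minimum distance d = 2.

Enumerate all 2^3 = 8 messages m ∈ F_2^3.
For each, compute codeword c = mG in F_2^8, then tally its weight.
  m = 000 → c = 00000000, weight = 0.
  m = 100 → c = 11000001, weight = 3.
  m = 010 → c = 01000101, weight = 3.
  m = 110 → c = 10000100, weight = 2.
  m = 001 → c = 01001100, weight = 3.
  m = 101 → c = 10001101, weight = 4.
  m = 011 → c = 00001001, weight = 2.
  m = 111 → c = 11001000, weight = 3.
Tally weights:
  weight 0: 1 codewords.
  weight 2: 2 codewords.
  weight 3: 4 codewords.
  weight 4: 1 codewords.
Minimum distance d = smallest w > 0 with A_w > 0 = 2.
Sanity: Σ A_w = 8 = 2^3 = 8 ✓.


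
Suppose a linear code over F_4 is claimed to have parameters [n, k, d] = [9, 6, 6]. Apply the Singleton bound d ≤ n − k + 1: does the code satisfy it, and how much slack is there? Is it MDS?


Singleton RHS = n − k + 1 = 4, slack = -2, bound violated (no such code; not MDS).

Singleton bound: d ≤ n − k + 1.
Here n = 9, k = 6, so n − k + 1 = 4.
Given d = 6, check d ≤ 4: NO.
Slack = (n − k + 1) − d = -2.
The slack is negative: d = 6 exceeds n − k + 1 = 4 by 2, so the Singleton bound is violated and no linear [9, 6, 6]_4 code can exist. In particular it is not MDS (MDS requires d = n − k + 1 exactly).
Description: the claimed parameters are [9, 6, 6]_4; such a code would be impossible (violates the Singleton bound).


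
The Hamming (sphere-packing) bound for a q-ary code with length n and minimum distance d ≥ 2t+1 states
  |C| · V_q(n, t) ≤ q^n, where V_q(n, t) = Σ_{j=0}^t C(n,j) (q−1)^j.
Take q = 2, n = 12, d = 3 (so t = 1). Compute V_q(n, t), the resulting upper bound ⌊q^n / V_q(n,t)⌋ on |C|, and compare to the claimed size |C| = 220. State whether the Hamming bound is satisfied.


V_q(n, t) = 13, q^n = 4096, Hamming bound = 315, |C| = 220 ≤ bound (satisfied).

Step 1: Compute V_q(n, t) = Σ_{j=0}^1 C(n, j) (q−1)^j.
  j = 0: C(12,0)·(1)^0 = 1·1 = 1.
  j = 1: C(12,1)·(1)^1 = 12·1 = 12.
  V_q(n, t) = 1 + 12 = 13.
Step 2: q^n = 2^12 = 4096.
Step 3: Hamming bound ⌊q^n / V_q(n,t)⌋ = ⌊4096/13⌋ = 315.
Step 4: Compare |C| = 220 to 315: satisfied.
The claimed |C| lies below the Hamming bound.


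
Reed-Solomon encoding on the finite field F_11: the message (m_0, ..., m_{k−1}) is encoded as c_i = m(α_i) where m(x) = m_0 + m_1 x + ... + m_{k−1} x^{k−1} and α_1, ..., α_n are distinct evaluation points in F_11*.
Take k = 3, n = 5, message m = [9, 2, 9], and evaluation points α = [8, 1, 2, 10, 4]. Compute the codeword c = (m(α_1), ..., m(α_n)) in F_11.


c = [7, 9, 5, 5, 7]

Message polynomial: m(x) = 9 + 2·x + 9·x^2 (mod 11).
For each evaluation point α_i, compute m(α_i) mod 11:
  α_1 = 8: Horner steps 9 → 8 → 7, so m(8) = 7.
  α_2 = 1: Horner steps 9 → 0 → 9, so m(1) = 9.
  α_3 = 2: Horner steps 9 → 9 → 5, so m(2) = 5.
  α_4 = 10: Horner steps 9 → 4 → 5, so m(10) = 5.
  α_5 = 4: Horner steps 9 → 5 → 7, so m(4) = 7.
Codeword c = [7, 9, 5, 5, 7] ∈ F_11^5.


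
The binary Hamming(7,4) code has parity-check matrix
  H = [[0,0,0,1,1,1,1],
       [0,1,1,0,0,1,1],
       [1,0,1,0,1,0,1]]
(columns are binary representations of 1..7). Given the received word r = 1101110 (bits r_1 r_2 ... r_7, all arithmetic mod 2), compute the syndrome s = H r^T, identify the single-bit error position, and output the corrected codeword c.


s = (1, 0, 0)^T, error position = 4, corrected codeword c = 1100110

Compute s = H r^T mod 2 one row at a time:
  s_1 = 1 + 1 + 1 + 0 = 3 ≡ 1 (mod 2).
  s_2 = 1 + 0 + 1 + 0 = 2 ≡ 0 (mod 2).
  s_3 = 1 + 0 + 1 + 0 = 2 ≡ 0 (mod 2).
s = (1, 0, 0)^T — this equals column 4 of H (binary 100), so error is at position 4.
Correct: flip bit 4 of r = 1101110 to get c = 1100110.


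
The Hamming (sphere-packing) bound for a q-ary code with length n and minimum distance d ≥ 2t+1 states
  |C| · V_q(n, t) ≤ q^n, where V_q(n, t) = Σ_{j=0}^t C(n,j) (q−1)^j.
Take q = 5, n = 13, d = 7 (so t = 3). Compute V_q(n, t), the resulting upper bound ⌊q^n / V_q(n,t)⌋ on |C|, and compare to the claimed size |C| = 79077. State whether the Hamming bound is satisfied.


V_q(n, t) = 19605, q^n = 1220703125, Hamming bound = 62264, |C| = 79077 > bound (violated).

Step 1: Compute V_q(n, t) = Σ_{j=0}^3 C(n, j) (q−1)^j.
  j = 0: C(13,0)·(4)^0 = 1·1 = 1.
  j = 1: C(13,1)·(4)^1 = 13·4 = 52.
  j = 2: C(13,2)·(4)^2 = 78·16 = 1248.
  j = 3: C(13,3)·(4)^3 = 286·64 = 18304.
  V_q(n, t) = 1 + 52 + 1248 + 18304 = 19605.
Step 2: q^n = 5^13 = 1220703125.
Step 3: Hamming bound ⌊q^n / V_q(n,t)⌋ = ⌊1220703125/19605⌋ = 62264.
Step 4: Compare |C| = 79077 to 62264: violated.
The claimed |C| lies above the Hamming bound, so no 5-ary code of length 13 with d ≥ 7 can have 79077 codewords.


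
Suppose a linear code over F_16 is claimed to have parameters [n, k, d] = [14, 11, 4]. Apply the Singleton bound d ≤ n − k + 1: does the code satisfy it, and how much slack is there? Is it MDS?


Singleton RHS = n − k + 1 = 4, slack = 0, bound satisfied, MDS.

Singleton bound: d ≤ n − k + 1.
Here n = 14, k = 11, so n − k + 1 = 4.
Given d = 4, check d ≤ 4: YES.
Slack = (n − k + 1) − d = 0.
The code is MDS (slack = 0).
Description: the claimed parameters are [14, 11, 4]_16; such a code would be MDS (meets Singleton bound).


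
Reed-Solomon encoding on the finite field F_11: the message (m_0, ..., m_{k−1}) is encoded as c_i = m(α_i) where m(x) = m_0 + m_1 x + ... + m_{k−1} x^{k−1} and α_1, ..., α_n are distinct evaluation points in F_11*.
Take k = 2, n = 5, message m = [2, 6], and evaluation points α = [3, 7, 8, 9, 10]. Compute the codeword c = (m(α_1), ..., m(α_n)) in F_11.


c = [9, 0, 6, 1, 7]

Message polynomial: m(x) = 2 + 6·x (mod 11).
For each evaluation point α_i, compute m(α_i) mod 11:
  α_1 = 3: Horner steps 6 → 9, so m(3) = 9.
  α_2 = 7: Horner steps 6 → 0, so m(7) = 0.
  α_3 = 8: Horner steps 6 → 6, so m(8) = 6.
  α_4 = 9: Horner steps 6 → 1, so m(9) = 1.
  α_5 = 10: Horner steps 6 → 7, so m(10) = 7.
Codeword c = [9, 0, 6, 1, 7] ∈ F_11^5.


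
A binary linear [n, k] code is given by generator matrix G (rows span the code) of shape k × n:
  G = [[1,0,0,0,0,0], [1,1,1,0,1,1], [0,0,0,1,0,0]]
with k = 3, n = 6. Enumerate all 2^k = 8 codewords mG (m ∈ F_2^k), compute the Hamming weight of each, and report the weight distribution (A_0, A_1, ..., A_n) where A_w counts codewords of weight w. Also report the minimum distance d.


Weight distribution: A_0 = 1, A_1 = 2, A_2 = 1, A_4 = 1, A_5 = 2, A_6 = 1. Minimum distance d = 1.

Enumerate all 2^3 = 8 messages m ∈ F_2^3.
For each, compute codeword c = mG in F_2^6, then tally its weight.
  m = 000 → c = 000000, weight = 0.
  m = 100 → c = 100000, weight = 1.
  m = 010 → c = 111011, weight = 5.
  m = 110 → c = 011011, weight = 4.
  m = 001 → c = 000100, weight = 1.
  m = 101 → c = 100100, weight = 2.
  m = 011 → c = 111111, weight = 6.
  m = 111 → c = 011111, weight = 5.
Tally weights:
  weight 0: 1 codewords.
  weight 1: 2 codewords.
  weight 2: 1 codewords.
  weight 4: 1 codewords.
  weight 5: 2 codewords.
  weight 6: 1 codewords.
Minimum distance d = smallest w > 0 with A_w > 0 = 1.
Sanity: Σ A_w = 8 = 2^3 = 8 ✓.


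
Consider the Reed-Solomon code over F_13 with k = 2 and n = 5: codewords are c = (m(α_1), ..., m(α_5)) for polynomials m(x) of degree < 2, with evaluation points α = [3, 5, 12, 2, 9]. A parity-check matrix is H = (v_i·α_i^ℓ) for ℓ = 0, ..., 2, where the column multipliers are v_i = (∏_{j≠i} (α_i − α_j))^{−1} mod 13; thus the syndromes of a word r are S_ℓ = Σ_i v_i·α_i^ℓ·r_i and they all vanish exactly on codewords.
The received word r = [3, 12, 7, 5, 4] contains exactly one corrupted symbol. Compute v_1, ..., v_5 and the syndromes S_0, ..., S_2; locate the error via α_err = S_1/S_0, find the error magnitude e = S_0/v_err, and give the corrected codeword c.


S = (7, 6, 7), error at position 3, error magnitude e = 9, c = [3, 12, 11, 5, 4].

Step 1: column multipliers v_i = (∏_{j≠i}(α_i − α_j))^{−1} mod 13.
  i = 1 (α = 3): (3−5)(3−12)(3−2)(3−9) = (−2)·(−9)·1·(−6) = −108 ≡ 9, so v_1 = 9^{−1} = 3 (mod 13).
  i = 2 (α = 5): (5−3)(5−12)(5−2)(5−9) = 2·(−7)·3·(−4) = 168 ≡ 12, so v_2 = 12^{−1} = 12 (mod 13).
  i = 3 (α = 12): (12−3)(12−5)(12−2)(12−9) = 9·7·10·3 = 1890 ≡ 5, so v_3 = 5^{−1} = 8 (mod 13).
  i = 4 (α = 2): (2−3)(2−5)(2−12)(2−9) = (−1)·(−3)·(−10)·(−7) = 210 ≡ 2, so v_4 = 2^{−1} = 7 (mod 13).
  i = 5 (α = 9): (9−3)(9−5)(9−12)(9−2) = 6·4·(−3)·7 = −504 ≡ 3, so v_5 = 3^{−1} = 9 (mod 13).
  v = [3, 12, 8, 7, 9].
Step 2: syndromes of r = [3, 12, 7, 5, 4] (all sums mod 13).
  S_0 = Σ v_i r_i = 3·3 + 12·12 + 8·7 + 7·5 + 9·4 = 280 ≡ 7.
  S_1 = Σ v_i α_i r_i = 3·3·3 + 12·5·12 + 8·12·7 + 7·2·5 + 9·9·4 = 1813 ≡ 6.
  α_i^2 mod 13 = [9, 12, 1, 4, 3].
  S_2 = Σ v_i α_i^2 r_i = 3·9·3 + 12·12·12 + 8·1·7 + 7·4·5 + 9·3·4 = 2113 ≡ 7.
  S = (7, 6, 7) ≠ 0, so r is not a codeword (an error is present).
Step 3: locate the error. For a single error e at position i, S_ℓ = v_i·e·α_i^ℓ, so α_err = S_1/S_0.
  S_0^{−1} = 7^{−1} = 2 (mod 13), so α_err = 6·2 = 12 ≡ 12 = α_3. Error position i = 3.
  Consistency check: S_2/S_1 = 7·11 = 77 ≡ 12 = α_err ✓ (single-error assumption holds).
Step 4: error magnitude e = S_0/v_3 = S_0·∏_{j≠3}(α_3 − α_j) = 7·5 = 35 ≡ 9 (mod 13).
Step 5: correct position 3: c_3 = r_3 − e = 7 − 9 ≡ 11 (mod 13). Hence c = [3, 12, 11, 5, 4].
  Check: interpolating c through the α_i gives m(x) = 9 + 11·x (degree < 2) with m(α_i) = c_i for every i, so c is indeed a codeword.


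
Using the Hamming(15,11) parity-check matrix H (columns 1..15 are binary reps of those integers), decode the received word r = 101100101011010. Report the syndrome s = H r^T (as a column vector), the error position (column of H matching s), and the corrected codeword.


s = (0, 0, 0, 1)^T, error position = 1, corrected codeword c = 001100101011010

Compute s = H r^T mod 2 one row at a time:
  s_1 = 0 + 1 + 0 + 1 + 1 + 0 + 1 + 0 = 4 ≡ 0 (mod 2).
  s_2 = 1 + 0 + 0 + 1 + 1 + 0 + 1 + 0 = 4 ≡ 0 (mod 2).
  s_3 = 0 + 1 + 0 + 1 + 0 + 1 + 1 + 0 = 4 ≡ 0 (mod 2).
  s_4 = 1 + 1 + 0 + 1 + 1 + 1 + 0 + 0 = 5 ≡ 1 (mod 2).
s = (0, 0, 0, 1)^T — this equals column 1 of H (binary 0001), so error is at position 1.
Correct: flip bit 1 of r = 101100101011010 to get c = 001100101011010.


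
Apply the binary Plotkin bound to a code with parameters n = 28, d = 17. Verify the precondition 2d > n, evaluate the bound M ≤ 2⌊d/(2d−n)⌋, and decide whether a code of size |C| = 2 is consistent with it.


Plotkin bound M ≤ 4; given |C| = 2 ≤ bound (satisfied).

Check applicability: 2d = 34, n = 28.
2d − n = 6 > 0, so Plotkin applies.
Compute d/(2d−n) = 17/6 ≈ 2.8333.
⌊d/(2d−n)⌋ = 2.
Plotkin bound: M ≤ 2·2 = 4.
Given |C| = 2, check: satisfied.
This |C| is below the Plotkin bound.


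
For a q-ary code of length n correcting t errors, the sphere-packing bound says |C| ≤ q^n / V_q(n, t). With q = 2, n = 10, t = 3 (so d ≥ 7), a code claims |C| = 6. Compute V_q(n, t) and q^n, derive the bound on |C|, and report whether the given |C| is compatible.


V_q(n, t) = 176, q^n = 1024, Hamming bound = 5, |C| = 6 > bound (violated).

Step 1: Compute V_q(n, t) = Σ_{j=0}^3 C(n, j) (q−1)^j.
  j = 0: C(10,0)·(1)^0 = 1·1 = 1.
  j = 1: C(10,1)·(1)^1 = 10·1 = 10.
  j = 2: C(10,2)·(1)^2 = 45·1 = 45.
  j = 3: C(10,3)·(1)^3 = 120·1 = 120.
  V_q(n, t) = 1 + 10 + 45 + 120 = 176.
Step 2: q^n = 2^10 = 1024.
Step 3: Hamming bound ⌊q^n / V_q(n,t)⌋ = ⌊1024/176⌋ = 5.
Step 4: Compare |C| = 6 to 5: violated.
The claimed |C| lies above the Hamming bound, so no 2-ary code of length 10 with d ≥ 7 can have 6 codewords.


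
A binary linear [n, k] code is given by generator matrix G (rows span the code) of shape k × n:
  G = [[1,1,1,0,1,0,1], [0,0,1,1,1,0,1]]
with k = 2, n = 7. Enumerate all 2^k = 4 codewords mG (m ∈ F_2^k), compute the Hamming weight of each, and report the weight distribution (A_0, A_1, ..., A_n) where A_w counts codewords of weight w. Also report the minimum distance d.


Weight distribution: A_0 = 1, A_3 = 1, A_4 = 1, A_5 = 1. Minimum distance d = 3.

Enumerate all 2^2 = 4 messages m ∈ F_2^2.
For each, compute codeword c = mG in F_2^7, then tally its weight.
  m = 00 → c = 0000000, weight = 0.
  m = 10 → c = 1110101, weight = 5.
  m = 01 → c = 0011101, weight = 4.
  m = 11 → c = 1101000, weight = 3.
Tally weights:
  weight 0: 1 codewords.
  weight 3: 1 codewords.
  weight 4: 1 codewords.
  weight 5: 1 codewords.
Minimum distance d = smallest w > 0 with A_w > 0 = 3.
Sanity: Σ A_w = 4 = 2^2 = 4 ✓.


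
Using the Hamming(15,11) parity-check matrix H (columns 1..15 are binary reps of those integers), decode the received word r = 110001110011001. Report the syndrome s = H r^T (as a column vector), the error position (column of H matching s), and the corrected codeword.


s = (0, 0, 1, 0)^T, error position = 2, corrected codeword c = 100001110011001

Compute s = H r^T mod 2 one row at a time:
  s_1 = 1 + 0 + 0 + 1 + 1 + 0 + 0 + 1 = 4 ≡ 0 (mod 2).
  s_2 = 0 + 0 + 1 + 1 + 1 + 0 + 0 + 1 = 4 ≡ 0 (mod 2).
  s_3 = 1 + 0 + 1 + 1 + 0 + 1 + 0 + 1 = 5 ≡ 1 (mod 2).
  s_4 = 1 + 0 + 0 + 1 + 0 + 1 + 0 + 1 = 4 ≡ 0 (mod 2).
s = (0, 0, 1, 0)^T — this equals column 2 of H (binary 0010), so error is at position 2.
Correct: flip bit 2 of r = 110001110011001 to get c = 100001110011001.


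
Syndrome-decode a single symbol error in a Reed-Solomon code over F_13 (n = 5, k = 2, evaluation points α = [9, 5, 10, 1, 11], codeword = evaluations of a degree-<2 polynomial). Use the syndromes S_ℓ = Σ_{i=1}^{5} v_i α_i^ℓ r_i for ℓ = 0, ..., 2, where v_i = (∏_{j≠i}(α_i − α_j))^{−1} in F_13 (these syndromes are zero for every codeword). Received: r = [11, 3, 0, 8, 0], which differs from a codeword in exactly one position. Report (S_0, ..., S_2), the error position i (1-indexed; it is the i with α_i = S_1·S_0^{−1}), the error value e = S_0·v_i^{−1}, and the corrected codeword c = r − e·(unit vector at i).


S = (8, 10, 6), error at position 5, error magnitude e = 11, c = [11, 3, 0, 8, 2].

Step 1: column multipliers v_i = (∏_{j≠i}(α_i − α_j))^{−1} mod 13.
  i = 1 (α = 9): (9−5)(9−10)(9−1)(9−11) = 4·(−1)·8·(−2) = 64 ≡ 12, so v_1 = 12^{−1} = 12 (mod 13).
  i = 2 (α = 5): (5−9)(5−10)(5−1)(5−11) = (−4)·(−5)·4·(−6) = −480 ≡ 1, so v_2 = 1^{−1} = 1 (mod 13).
  i = 3 (α = 10): (10−9)(10−5)(10−1)(10−11) = 1·5·9·(−1) = −45 ≡ 7, so v_3 = 7^{−1} = 2 (mod 13).
  i = 4 (α = 1): (1−9)(1−5)(1−10)(1−11) = (−8)·(−4)·(−9)·(−10) = 2880 ≡ 7, so v_4 = 7^{−1} = 2 (mod 13).
  i = 5 (α = 11): (11−9)(11−5)(11−10)(11−1) = 2·6·1·10 = 120 ≡ 3, so v_5 = 3^{−1} = 9 (mod 13).
  v = [12, 1, 2, 2, 9].
Step 2: syndromes of r = [11, 3, 0, 8, 0] (all sums mod 13).
  S_0 = Σ v_i r_i = 12·11 + 1·3 + 2·0 + 2·8 + 9·0 = 151 ≡ 8.
  S_1 = Σ v_i α_i r_i = 12·9·11 + 1·5·3 + 2·10·0 + 2·1·8 + 9·11·0 = 1219 ≡ 10.
  α_i^2 mod 13 = [3, 12, 9, 1, 4].
  S_2 = Σ v_i α_i^2 r_i = 12·3·11 + 1·12·3 + 2·9·0 + 2·1·8 + 9·4·0 = 448 ≡ 6.
  S = (8, 10, 6) ≠ 0, so r is not a codeword (an error is present).
Step 3: locate the error. For a single error e at position i, S_ℓ = v_i·e·α_i^ℓ, so α_err = S_1/S_0.
  S_0^{−1} = 8^{−1} = 5 (mod 13), so α_err = 10·5 = 50 ≡ 11 = α_5. Error position i = 5.
  Consistency check: S_2/S_1 = 6·4 = 24 ≡ 11 = α_err ✓ (single-error assumption holds).
Step 4: error magnitude e = S_0/v_5 = S_0·∏_{j≠5}(α_5 − α_j) = 8·3 = 24 ≡ 11 (mod 13).
Step 5: correct position 5: c_5 = r_5 − e = 0 − 11 ≡ 2 (mod 13). Hence c = [11, 3, 0, 8, 2].
  Check: interpolating c through the α_i gives m(x) = 6 + 2·x (degree < 2) with m(α_i) = c_i for every i, so c is indeed a codeword.


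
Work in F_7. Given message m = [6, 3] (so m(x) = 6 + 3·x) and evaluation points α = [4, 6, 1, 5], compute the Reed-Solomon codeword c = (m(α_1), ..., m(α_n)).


c = [4, 3, 2, 0]

Message polynomial: m(x) = 6 + 3·x (mod 7).
For each evaluation point α_i, compute m(α_i) mod 7:
  α_1 = 4: Horner steps 3 → 4, so m(4) = 4.
  α_2 = 6: Horner steps 3 → 3, so m(6) = 3.
  α_3 = 1: Horner steps 3 → 2, so m(1) = 2.
  α_4 = 5: Horner steps 3 → 0, so m(5) = 0.
Codeword c = [4, 3, 2, 0] ∈ F_7^4.


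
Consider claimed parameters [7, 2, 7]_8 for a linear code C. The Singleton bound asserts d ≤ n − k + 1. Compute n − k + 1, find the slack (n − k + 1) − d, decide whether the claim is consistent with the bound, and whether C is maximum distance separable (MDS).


Singleton RHS = n − k + 1 = 6, slack = -1, bound violated (no such code; not MDS).

Singleton bound: d ≤ n − k + 1.
Here n = 7, k = 2, so n − k + 1 = 6.
Given d = 7, check d ≤ 6: NO.
Slack = (n − k + 1) − d = -1.
The slack is negative: d = 7 exceeds n − k + 1 = 6 by 1, so the Singleton bound is violated and no linear [7, 2, 7]_8 code can exist. In particular it is not MDS (MDS requires d = n − k + 1 exactly).
Description: the claimed parameters are [7, 2, 7]_8; such a code would be impossible (violates the Singleton bound).


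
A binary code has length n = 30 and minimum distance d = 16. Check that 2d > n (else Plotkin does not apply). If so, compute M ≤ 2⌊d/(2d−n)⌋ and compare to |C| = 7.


Plotkin bound M ≤ 16; given |C| = 7 ≤ bound (satisfied).

Check applicability: 2d = 32, n = 30.
2d − n = 2 > 0, so Plotkin applies.
Compute d/(2d−n) = 16/2 ≈ 8.0000.
⌊d/(2d−n)⌋ = 8.
Plotkin bound: M ≤ 2·8 = 16.
Given |C| = 7, check: satisfied.
This |C| is below the Plotkin bound.


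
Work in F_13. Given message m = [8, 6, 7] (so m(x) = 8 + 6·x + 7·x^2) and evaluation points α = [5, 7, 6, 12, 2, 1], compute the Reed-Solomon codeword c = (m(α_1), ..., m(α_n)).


c = [5, 3, 10, 9, 9, 8]

Message polynomial: m(x) = 8 + 6·x + 7·x^2 (mod 13).
For each evaluation point α_i, compute m(α_i) mod 13:
  α_1 = 5: Horner steps 7 → 2 → 5, so m(5) = 5.
  α_2 = 7: Horner steps 7 → 3 → 3, so m(7) = 3.
  α_3 = 6: Horner steps 7 → 9 → 10, so m(6) = 10.
  α_4 = 12: Horner steps 7 → 12 → 9, so m(12) = 9.
  α_5 = 2: Horner steps 7 → 7 → 9, so m(2) = 9.
  α_6 = 1: Horner steps 7 → 0 → 8, so m(1) = 8.
Codeword c = [5, 3, 10, 9, 9, 8] ∈ F_13^6.


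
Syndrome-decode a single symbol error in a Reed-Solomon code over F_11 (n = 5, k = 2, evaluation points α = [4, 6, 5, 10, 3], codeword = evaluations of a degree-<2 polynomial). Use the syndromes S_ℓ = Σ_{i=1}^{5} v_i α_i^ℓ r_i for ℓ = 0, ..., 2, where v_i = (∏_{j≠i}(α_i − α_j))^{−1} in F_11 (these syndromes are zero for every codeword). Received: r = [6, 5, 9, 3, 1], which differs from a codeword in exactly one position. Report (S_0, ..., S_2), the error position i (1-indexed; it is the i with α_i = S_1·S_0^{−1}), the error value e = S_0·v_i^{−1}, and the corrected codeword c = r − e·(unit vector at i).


S = (2, 10, 6), error at position 3, error magnitude e = 9, c = [6, 5, 0, 3, 1].

Step 1: column multipliers v_i = (∏_{j≠i}(α_i − α_j))^{−1} mod 11.
  i = 1 (α = 4): (4−6)(4−5)(4−10)(4−3) = (−2)·(−1)·(−6)·1 = −12 ≡ 10, so v_1 = 10^{−1} = 10 (mod 11).
  i = 2 (α = 6): (6−4)(6−5)(6−10)(6−3) = 2·1·(−4)·3 = −24 ≡ 9, so v_2 = 9^{−1} = 5 (mod 11).
  i = 3 (α = 5): (5−4)(5−6)(5−10)(5−3) = 1·(−1)·(−5)·2 = 10 ≡ 10, so v_3 = 10^{−1} = 10 (mod 11).
  i = 4 (α = 10): (10−4)(10−6)(10−5)(10−3) = 6·4·5·7 = 840 ≡ 4, so v_4 = 4^{−1} = 3 (mod 11).
  i = 5 (α = 3): (3−4)(3−6)(3−5)(3−10) = (−1)·(−3)·(−2)·(−7) = 42 ≡ 9, so v_5 = 9^{−1} = 5 (mod 11).
  v = [10, 5, 10, 3, 5].
Step 2: syndromes of r = [6, 5, 9, 3, 1] (all sums mod 11).
  S_0 = Σ v_i r_i = 10·6 + 5·5 + 10·9 + 3·3 + 5·1 = 189 ≡ 2.
  S_1 = Σ v_i α_i r_i = 10·4·6 + 5·6·5 + 10·5·9 + 3·10·3 + 5·3·1 = 945 ≡ 10.
  α_i^2 mod 11 = [5, 3, 3, 1, 9].
  S_2 = Σ v_i α_i^2 r_i = 10·5·6 + 5·3·5 + 10·3·9 + 3·1·3 + 5·9·1 = 699 ≡ 6.
  S = (2, 10, 6) ≠ 0, so r is not a codeword (an error is present).
Step 3: locate the error. For a single error e at position i, S_ℓ = v_i·e·α_i^ℓ, so α_err = S_1/S_0.
  S_0^{−1} = 2^{−1} = 6 (mod 11), so α_err = 10·6 = 60 ≡ 5 = α_3. Error position i = 3.
  Consistency check: S_2/S_1 = 6·10 = 60 ≡ 5 = α_err ✓ (single-error assumption holds).
Step 4: error magnitude e = S_0/v_3 = S_0·∏_{j≠3}(α_3 − α_j) = 2·10 = 20 ≡ 9 (mod 11).
Step 5: correct position 3: c_3 = r_3 − e = 9 − 9 ≡ 0 (mod 11). Hence c = [6, 5, 0, 3, 1].
  Check: interpolating c through the α_i gives m(x) = 8 + 5·x (degree < 2) with m(α_i) = c_i for every i, so c is indeed a codeword.


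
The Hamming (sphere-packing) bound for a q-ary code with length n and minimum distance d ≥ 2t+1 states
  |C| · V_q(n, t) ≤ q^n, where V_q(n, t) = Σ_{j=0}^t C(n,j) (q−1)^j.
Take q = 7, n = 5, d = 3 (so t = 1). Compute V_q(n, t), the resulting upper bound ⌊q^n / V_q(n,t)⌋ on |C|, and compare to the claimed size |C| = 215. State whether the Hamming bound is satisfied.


V_q(n, t) = 31, q^n = 16807, Hamming bound = 542, |C| = 215 ≤ bound (satisfied).

Step 1: Compute V_q(n, t) = Σ_{j=0}^1 C(n, j) (q−1)^j.
  j = 0: C(5,0)·(6)^0 = 1·1 = 1.
  j = 1: C(5,1)·(6)^1 = 5·6 = 30.
  V_q(n, t) = 1 + 30 = 31.
Step 2: q^n = 7^5 = 16807.
Step 3: Hamming bound ⌊q^n / V_q(n,t)⌋ = ⌊16807/31⌋ = 542.
Step 4: Compare |C| = 215 to 542: satisfied.
The claimed |C| lies below the Hamming bound.


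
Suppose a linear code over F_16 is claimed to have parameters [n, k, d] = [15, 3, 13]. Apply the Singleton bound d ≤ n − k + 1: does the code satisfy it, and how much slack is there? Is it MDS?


Singleton RHS = n − k + 1 = 13, slack = 0, bound satisfied, MDS.

Singleton bound: d ≤ n − k + 1.
Here n = 15, k = 3, so n − k + 1 = 13.
Given d = 13, check d ≤ 13: YES.
Slack = (n − k + 1) − d = 0.
The code is MDS (slack = 0).
Description: the claimed parameters are [15, 3, 13]_16; such a code would be MDS (meets Singleton bound).


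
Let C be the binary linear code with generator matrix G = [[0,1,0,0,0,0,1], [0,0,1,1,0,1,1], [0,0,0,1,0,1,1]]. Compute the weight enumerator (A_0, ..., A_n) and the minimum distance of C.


Weight distribution: A_0 = 1, A_1 = 1, A_2 = 1, A_3 = 3, A_4 = 2. Minimum distance d = 1.

Enumerate all 2^3 = 8 messages m ∈ F_2^3.
For each, compute codeword c = mG in F_2^7, then tally its weight.
  m = 000 → c = 0000000, weight = 0.
  m = 100 → c = 0100001, weight = 2.
  m = 010 → c = 0011011, weight = 4.
  m = 110 → c = 0111010, weight = 4.
  m = 001 → c = 0001011, weight = 3.
  m = 101 → c = 0101010, weight = 3.
  m = 011 → c = 0010000, weight = 1.
  m = 111 → c = 0110001, weight = 3.
Tally weights:
  weight 0: 1 codewords.
  weight 1: 1 codewords.
  weight 2: 1 codewords.
  weight 3: 3 codewords.
  weight 4: 2 codewords.
Minimum distance d = smallest w > 0 with A_w > 0 = 1.
Sanity: Σ A_w = 8 = 2^3 = 8 ✓.


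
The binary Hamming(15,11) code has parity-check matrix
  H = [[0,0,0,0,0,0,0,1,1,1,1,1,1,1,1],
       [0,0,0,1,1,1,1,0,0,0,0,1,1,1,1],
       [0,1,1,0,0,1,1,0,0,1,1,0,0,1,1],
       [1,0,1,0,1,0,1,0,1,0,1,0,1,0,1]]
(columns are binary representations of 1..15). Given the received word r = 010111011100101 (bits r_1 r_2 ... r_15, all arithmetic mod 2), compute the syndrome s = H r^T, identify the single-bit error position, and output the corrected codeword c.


s = (1, 1, 0, 0)^T, error position = 12, corrected codeword c = 010111011101101

Compute s = H r^T mod 2 one row at a time:
  s_1 = 1 + 1 + 1 + 0 + 0 + 1 + 0 + 1 = 5 ≡ 1 (mod 2).
  s_2 = 1 + 1 + 1 + 0 + 0 + 1 + 0 + 1 = 5 ≡ 1 (mod 2).
  s_3 = 1 + 0 + 1 + 0 + 1 + 0 + 0 + 1 = 4 ≡ 0 (mod 2).
  s_4 = 0 + 0 + 1 + 0 + 1 + 0 + 1 + 1 = 4 ≡ 0 (mod 2).
s = (1, 1, 0, 0)^T — this equals column 12 of H (binary 1100), so error is at position 12.
Correct: flip bit 12 of r = 010111011100101 to get c = 010111011101101.


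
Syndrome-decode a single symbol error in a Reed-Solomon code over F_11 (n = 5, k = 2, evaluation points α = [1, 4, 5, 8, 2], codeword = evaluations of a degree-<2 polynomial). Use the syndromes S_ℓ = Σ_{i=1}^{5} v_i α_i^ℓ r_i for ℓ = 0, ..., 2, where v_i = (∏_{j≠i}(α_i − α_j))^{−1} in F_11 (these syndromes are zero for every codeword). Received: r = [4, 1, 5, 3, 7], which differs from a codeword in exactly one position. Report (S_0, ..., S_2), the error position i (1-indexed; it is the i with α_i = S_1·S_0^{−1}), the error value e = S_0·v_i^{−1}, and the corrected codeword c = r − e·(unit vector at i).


S = (5, 9, 3), error at position 2, error magnitude e = 10, c = [4, 2, 5, 3, 7].

Step 1: column multipliers v_i = (∏_{j≠i}(α_i − α_j))^{−1} mod 11.
  i = 1 (α = 1): (1−4)(1−5)(1−8)(1−2) = (−3)·(−4)·(−7)·(−1) = 84 ≡ 7, so v_1 = 7^{−1} = 8 (mod 11).
  i = 2 (α = 4): (4−1)(4−5)(4−8)(4−2) = 3·(−1)·(−4)·2 = 24 ≡ 2, so v_2 = 2^{−1} = 6 (mod 11).
  i = 3 (α = 5): (5−1)(5−4)(5−8)(5−2) = 4·1·(−3)·3 = −36 ≡ 8, so v_3 = 8^{−1} = 7 (mod 11).
  i = 4 (α = 8): (8−1)(8−4)(8−5)(8−2) = 7·4·3·6 = 504 ≡ 9, so v_4 = 9^{−1} = 5 (mod 11).
  i = 5 (α = 2): (2−1)(2−4)(2−5)(2−8) = 1·(−2)·(−3)·(−6) = −36 ≡ 8, so v_5 = 8^{−1} = 7 (mod 11).
  v = [8, 6, 7, 5, 7].
Step 2: syndromes of r = [4, 1, 5, 3, 7] (all sums mod 11).
  S_0 = Σ v_i r_i = 8·4 + 6·1 + 7·5 + 5·3 + 7·7 = 137 ≡ 5.
  S_1 = Σ v_i α_i r_i = 8·1·4 + 6·4·1 + 7·5·5 + 5·8·3 + 7·2·7 = 449 ≡ 9.
  α_i^2 mod 11 = [1, 5, 3, 9, 4].
  S_2 = Σ v_i α_i^2 r_i = 8·1·4 + 6·5·1 + 7·3·5 + 5·9·3 + 7·4·7 = 498 ≡ 3.
  S = (5, 9, 3) ≠ 0, so r is not a codeword (an error is present).
Step 3: locate the error. For a single error e at position i, S_ℓ = v_i·e·α_i^ℓ, so α_err = S_1/S_0.
  S_0^{−1} = 5^{−1} = 9 (mod 11), so α_err = 9·9 = 81 ≡ 4 = α_2. Error position i = 2.
  Consistency check: S_2/S_1 = 3·5 = 15 ≡ 4 = α_err ✓ (single-error assumption holds).
Step 4: error magnitude e = S_0/v_2 = S_0·∏_{j≠2}(α_2 − α_j) = 5·2 = 10 ≡ 10 (mod 11).
Step 5: correct position 2: c_2 = r_2 − e = 1 − 10 ≡ 2 (mod 11). Hence c = [4, 2, 5, 3, 7].
  Check: interpolating c through the α_i gives m(x) = 1 + 3·x (degree < 2) with m(α_i) = c_i for every i, so c is indeed a codeword.


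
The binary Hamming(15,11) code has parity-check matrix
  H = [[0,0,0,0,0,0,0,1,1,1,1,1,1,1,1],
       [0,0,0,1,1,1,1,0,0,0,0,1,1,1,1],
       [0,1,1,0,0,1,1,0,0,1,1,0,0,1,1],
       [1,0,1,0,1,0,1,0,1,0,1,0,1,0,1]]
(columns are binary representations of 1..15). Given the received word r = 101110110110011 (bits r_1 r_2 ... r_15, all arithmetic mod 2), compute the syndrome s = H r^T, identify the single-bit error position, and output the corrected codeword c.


s = (1, 1, 0, 0)^T, error position = 12, corrected codeword c = 101110110111011

Compute s = H r^T mod 2 one row at a time:
  s_1 = 1 + 0 + 1 + 1 + 0 + 0 + 1 + 1 = 5 ≡ 1 (mod 2).
  s_2 = 1 + 1 + 0 + 1 + 0 + 0 + 1 + 1 = 5 ≡ 1 (mod 2).
  s_3 = 0 + 1 + 0 + 1 + 1 + 1 + 1 + 1 = 6 ≡ 0 (mod 2).
  s_4 = 1 + 1 + 1 + 1 + 0 + 1 + 0 + 1 = 6 ≡ 0 (mod 2).
s = (1, 1, 0, 0)^T — this equals column 12 of H (binary 1100), so error is at position 12.
Correct: flip bit 12 of r = 101110110110011 to get c = 101110110111011.


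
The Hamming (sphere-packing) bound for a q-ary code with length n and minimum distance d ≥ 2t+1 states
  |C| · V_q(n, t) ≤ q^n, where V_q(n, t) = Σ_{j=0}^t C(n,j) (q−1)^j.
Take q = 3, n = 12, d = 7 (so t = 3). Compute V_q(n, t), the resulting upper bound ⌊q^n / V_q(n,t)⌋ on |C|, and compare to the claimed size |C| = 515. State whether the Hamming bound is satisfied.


V_q(n, t) = 2049, q^n = 531441, Hamming bound = 259, |C| = 515 > bound (violated).

Step 1: Compute V_q(n, t) = Σ_{j=0}^3 C(n, j) (q−1)^j.
  j = 0: C(12,0)·(2)^0 = 1·1 = 1.
  j = 1: C(12,1)·(2)^1 = 12·2 = 24.
  j = 2: C(12,2)·(2)^2 = 66·4 = 264.
  j = 3: C(12,3)·(2)^3 = 220·8 = 1760.
  V_q(n, t) = 1 + 24 + 264 + 1760 = 2049.
Step 2: q^n = 3^12 = 531441.
Step 3: Hamming bound ⌊q^n / V_q(n,t)⌋ = ⌊531441/2049⌋ = 259.
Step 4: Compare |C| = 515 to 259: violated.
The claimed |C| lies above the Hamming bound, so no 3-ary code of length 12 with d ≥ 7 can have 515 codewords.


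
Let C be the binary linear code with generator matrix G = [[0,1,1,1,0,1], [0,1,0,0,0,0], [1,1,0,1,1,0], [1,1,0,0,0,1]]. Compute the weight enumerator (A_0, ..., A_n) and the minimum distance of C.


Weight distribution: A_0 = 1, A_1 = 1, A_2 = 2, A_3 = 6, A_4 = 5, A_5 = 1. Minimum distance d = 1.

Enumerate all 2^4 = 16 messages m ∈ F_2^4.
For each, compute codeword c = mG in F_2^6, then tally its weight.
  m = 0000 → c = 000000, weight = 0.
  m = 1000 → c = 011101, weight = 4.
  m = 0100 → c = 010000, weight = 1.
  m = 1100 → c = 001101, weight = 3.
  m = 0010 → c = 110110, weight = 4.
  m = 1010 → c = 101011, weight = 4.
  m = 0110 → c = 100110, weight = 3.
  m = 1110 → c = 111011, weight = 5.
  m = 0001 → c = 110001, weight = 3.
  m = 1001 → c = 101100, weight = 3.
  m = 0101 → c = 100001, weight = 2.
  m = 1101 → c = 111100, weight = 4.
  m = 0011 → c = 000111, weight = 3.
  m = 1011 → c = 011010, weight = 3.
  m = 0111 → c = 010111, weight = 4.
  m = 1111 → c = 001010, weight = 2.
Tally weights:
  weight 0: 1 codewords.
  weight 1: 1 codewords.
  weight 2: 2 codewords.
  weight 3: 6 codewords.
  weight 4: 5 codewords.
  weight 5: 1 codewords.
Minimum distance d = smallest w > 0 with A_w > 0 = 1.
Sanity: Σ A_w = 16 = 2^4 = 16 ✓.


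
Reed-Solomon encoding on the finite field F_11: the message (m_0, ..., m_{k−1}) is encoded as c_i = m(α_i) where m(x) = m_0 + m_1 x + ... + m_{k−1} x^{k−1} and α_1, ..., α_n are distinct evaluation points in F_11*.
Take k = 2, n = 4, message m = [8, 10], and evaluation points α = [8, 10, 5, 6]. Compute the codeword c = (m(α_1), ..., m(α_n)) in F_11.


c = [0, 9, 3, 2]

Message polynomial: m(x) = 8 + 10·x (mod 11).
For each evaluation point α_i, compute m(α_i) mod 11:
  α_1 = 8: Horner steps 10 → 0, so m(8) = 0.
  α_2 = 10: Horner steps 10 → 9, so m(10) = 9.
  α_3 = 5: Horner steps 10 → 3, so m(5) = 3.
  α_4 = 6: Horner steps 10 → 2, so m(6) = 2.
Codeword c = [0, 9, 3, 2] ∈ F_11^4.


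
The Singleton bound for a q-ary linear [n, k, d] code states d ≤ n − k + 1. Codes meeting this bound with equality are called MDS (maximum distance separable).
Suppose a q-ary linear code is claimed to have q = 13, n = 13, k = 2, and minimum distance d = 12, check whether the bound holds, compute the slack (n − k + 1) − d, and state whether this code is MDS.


Singleton RHS = n − k + 1 = 12, slack = 0, bound satisfied, MDS.

Singleton bound: d ≤ n − k + 1.
Here n = 13, k = 2, so n − k + 1 = 12.
Given d = 12, check d ≤ 12: YES.
Slack = (n − k + 1) − d = 0.
The code is MDS (slack = 0).
Description: the claimed parameters are [13, 2, 12]_13; such a code would be MDS (meets Singleton bound).


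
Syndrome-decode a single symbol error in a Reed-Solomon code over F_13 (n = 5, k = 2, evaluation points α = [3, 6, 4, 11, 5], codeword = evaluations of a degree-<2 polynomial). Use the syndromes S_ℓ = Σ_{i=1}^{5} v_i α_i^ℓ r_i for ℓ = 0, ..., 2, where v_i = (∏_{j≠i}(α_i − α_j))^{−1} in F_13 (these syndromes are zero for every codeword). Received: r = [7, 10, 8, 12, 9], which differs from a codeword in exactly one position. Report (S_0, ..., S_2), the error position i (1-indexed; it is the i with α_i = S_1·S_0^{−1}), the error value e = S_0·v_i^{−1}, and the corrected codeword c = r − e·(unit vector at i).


S = (12, 2, 9), error at position 4, error magnitude e = 10, c = [7, 10, 8, 2, 9].

Step 1: column multipliers v_i = (∏_{j≠i}(α_i − α_j))^{−1} mod 13.
  i = 1 (α = 3): (3−6)(3−4)(3−11)(3−5) = (−3)·(−1)·(−8)·(−2) = 48 ≡ 9, so v_1 = 9^{−1} = 3 (mod 13).
  i = 2 (α = 6): (6−3)(6−4)(6−11)(6−5) = 3·2·(−5)·1 = −30 ≡ 9, so v_2 = 9^{−1} = 3 (mod 13).
  i = 3 (α = 4): (4−3)(4−6)(4−11)(4−5) = 1·(−2)·(−7)·(−1) = −14 ≡ 12, so v_3 = 12^{−1} = 12 (mod 13).
  i = 4 (α = 11): (11−3)(11−6)(11−4)(11−5) = 8·5·7·6 = 1680 ≡ 3, so v_4 = 3^{−1} = 9 (mod 13).
  i = 5 (α = 5): (5−3)(5−6)(5−4)(5−11) = 2·(−1)·1·(−6) = 12 ≡ 12, so v_5 = 12^{−1} = 12 (mod 13).
  v = [3, 3, 12, 9, 12].
Step 2: syndromes of r = [7, 10, 8, 12, 9] (all sums mod 13).
  S_0 = Σ v_i r_i = 3·7 + 3·10 + 12·8 + 9·12 + 12·9 = 363 ≡ 12.
  S_1 = Σ v_i α_i r_i = 3·3·7 + 3·6·10 + 12·4·8 + 9·11·12 + 12·5·9 = 2355 ≡ 2.
  α_i^2 mod 13 = [9, 10, 3, 4, 12].
  S_2 = Σ v_i α_i^2 r_i = 3·9·7 + 3·10·10 + 12·3·8 + 9·4·12 + 12·12·9 = 2505 ≡ 9.
  S = (12, 2, 9) ≠ 0, so r is not a codeword (an error is present).
Step 3: locate the error. For a single error e at position i, S_ℓ = v_i·e·α_i^ℓ, so α_err = S_1/S_0.
  S_0^{−1} = 12^{−1} = 12 (mod 13), so α_err = 2·12 = 24 ≡ 11 = α_4. Error position i = 4.
  Consistency check: S_2/S_1 = 9·7 = 63 ≡ 11 = α_err ✓ (single-error assumption holds).
Step 4: error magnitude e = S_0/v_4 = S_0·∏_{j≠4}(α_4 − α_j) = 12·3 = 36 ≡ 10 (mod 13).
Step 5: correct position 4: c_4 = r_4 − e = 12 − 10 ≡ 2 (mod 13). Hence c = [7, 10, 8, 2, 9].
  Check: interpolating c through the α_i gives m(x) = 4 + 1·x (degree < 2) with m(α_i) = c_i for every i, so c is indeed a codeword.
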